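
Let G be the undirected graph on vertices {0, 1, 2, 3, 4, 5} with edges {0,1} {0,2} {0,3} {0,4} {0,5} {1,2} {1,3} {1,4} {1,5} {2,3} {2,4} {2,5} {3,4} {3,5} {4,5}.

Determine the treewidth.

A width-5 tree decomposition is:
Bags: B1 = {0, 1, 2, 3, 4, 5}
Tree: (single bag)
A single bag containing all 6 vertices is trivially a valid decomposition of width 5. On the other hand G contains the 6-clique {0, 1, 2, 3, 4, 5}. A clique must lie in a single bag of any decomposition, so no decomposition can have width below 5. Therefore the treewidth is 5.

5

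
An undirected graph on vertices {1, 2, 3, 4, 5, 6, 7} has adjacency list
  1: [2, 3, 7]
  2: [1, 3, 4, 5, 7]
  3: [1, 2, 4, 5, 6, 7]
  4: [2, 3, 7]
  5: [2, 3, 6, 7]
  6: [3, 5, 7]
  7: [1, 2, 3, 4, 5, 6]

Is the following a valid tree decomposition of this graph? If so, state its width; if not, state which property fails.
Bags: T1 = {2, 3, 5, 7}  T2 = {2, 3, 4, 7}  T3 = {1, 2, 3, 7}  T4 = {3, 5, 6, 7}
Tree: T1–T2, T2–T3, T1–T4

Checking the three conditions: (i) the bags cover all of {1, 2, 3, 4, 5, 6, 7}; (ii) for each edge, some bag contains both endpoints; (iii) the bags containing any fixed vertex form a subtree. All hold, so the decomposition is valid with width 4 − 1 = 3.

Yes; width 3.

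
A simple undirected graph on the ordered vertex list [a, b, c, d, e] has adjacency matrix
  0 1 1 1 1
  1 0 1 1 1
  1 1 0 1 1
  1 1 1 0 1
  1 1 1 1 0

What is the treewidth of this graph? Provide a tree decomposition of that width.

With just one bag of size 5, the width is 5 − 1 = 4, so tw(G) ≤ 4. Conversely, {a, b, c, d, e} is a clique of size 5, and the vertices of any clique must share a bag in every tree decomposition; so some bag has ≥ 5 vertices and tw(G) ≥ 4. Hence tw(G) = 4 exactly.

Treewidth 4.
Bags: B1 = {a, b, c, d, e}
Tree: (single bag)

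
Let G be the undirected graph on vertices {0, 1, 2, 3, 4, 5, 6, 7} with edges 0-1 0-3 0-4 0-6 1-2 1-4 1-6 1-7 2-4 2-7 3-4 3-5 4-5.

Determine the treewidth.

2

A width-2 tree decomposition is:
Bags: B1 = {0, 1, 4}  B2 = {0, 3, 4}  B3 = {0, 1, 6}  B4 = {1, 2, 4}  B5 = {3, 4, 5}  B6 = {1, 2, 7}
Tree: B1–B2, B1–B3, B1–B4, B2–B5, B4–B6
Every bag has size at most 3, so the width is 3 − 1 = 2 and tw(G) ≤ 2. On the other hand G contains the 3-clique {0, 1, 4}. A clique must lie in a single bag of any decomposition, so no decomposition can have width below 2. The upper and lower bounds meet at 2, so that is the treewidth.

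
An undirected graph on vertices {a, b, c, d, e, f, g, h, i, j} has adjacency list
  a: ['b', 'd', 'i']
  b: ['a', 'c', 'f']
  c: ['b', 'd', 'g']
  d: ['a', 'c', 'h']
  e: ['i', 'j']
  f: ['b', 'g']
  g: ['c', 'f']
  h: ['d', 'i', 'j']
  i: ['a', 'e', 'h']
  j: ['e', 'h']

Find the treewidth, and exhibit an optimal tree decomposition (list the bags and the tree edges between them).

Every bag has size at most 3, so the width is 3 − 1 = 2 and tw(G) ≤ 2. The edges g–f–b–c–g form a cycle, so G is not a tree and its treewidth is at least 2. Therefore the treewidth is 2.

Treewidth 2.
One optimal decomposition is:
Bags: B1 = {c, f, g}  B2 = {b, c, f}  B3 = {b, c, d}  B4 = {a, b, d}  B5 = {a, d, h}  B6 = {a, h, i}  B7 = {h, i, j}  B8 = {e, i, j}
Tree: B1–B2, B2–B3, B3–B4, B4–B5, B5–B6, B6–B7, B7–B8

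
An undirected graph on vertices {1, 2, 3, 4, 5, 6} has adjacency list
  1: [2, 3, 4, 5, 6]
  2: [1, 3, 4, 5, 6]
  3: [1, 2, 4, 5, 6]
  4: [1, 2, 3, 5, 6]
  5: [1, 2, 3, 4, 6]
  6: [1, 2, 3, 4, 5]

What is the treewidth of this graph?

5

A width-5 tree decomposition is:
Bags: B1 = {1, 2, 3, 4, 5, 6}
Tree: (single bag)
A single bag containing all 6 vertices is trivially a valid decomposition of width 5. For the lower bound, the 6 vertices {1, 2, 3, 4, 5, 6} are pairwise adjacent, and any tree decomposition puts a clique entirely inside one bag — forcing width ≥ 5. The upper and lower bounds meet at 5, so that is the treewidth.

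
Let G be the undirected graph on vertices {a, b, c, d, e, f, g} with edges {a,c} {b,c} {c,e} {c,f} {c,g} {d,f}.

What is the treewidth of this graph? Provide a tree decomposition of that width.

Every bag has size at most 2, so the width is 2 − 1 = 1 and tw(G) ≤ 1. Any graph with an edge has treewidth ≥ 1, and G has the edge c–a. Combining the bounds, tw(G) = 1.

Treewidth 1.
One optimal decomposition is:
Bags: B1 = {a, c}  B2 = {c, f}  B3 = {b, c}  B4 = {c, g}  B5 = {c, e}  B6 = {d, f}
Tree: B1–B2, B2–B3, B1–B4, B2–B5, B2–B6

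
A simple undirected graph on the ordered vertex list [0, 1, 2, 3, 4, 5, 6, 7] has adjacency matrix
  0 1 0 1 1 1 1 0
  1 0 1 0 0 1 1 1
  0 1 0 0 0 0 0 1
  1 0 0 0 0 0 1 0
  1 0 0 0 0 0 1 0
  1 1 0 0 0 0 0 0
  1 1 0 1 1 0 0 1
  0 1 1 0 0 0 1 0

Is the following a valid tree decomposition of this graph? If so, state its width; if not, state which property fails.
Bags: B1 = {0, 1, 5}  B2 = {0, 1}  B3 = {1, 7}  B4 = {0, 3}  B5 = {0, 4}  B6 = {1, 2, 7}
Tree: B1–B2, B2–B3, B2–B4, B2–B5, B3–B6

A tree decomposition must satisfy three properties: every vertex lies in some bag; for every edge, both endpoints lie together in some bag; and for every vertex, the bags containing it form a connected subtree. Here vertex 6 appears in no bag, so the decomposition is invalid.

No — vertex 6 appears in no bag.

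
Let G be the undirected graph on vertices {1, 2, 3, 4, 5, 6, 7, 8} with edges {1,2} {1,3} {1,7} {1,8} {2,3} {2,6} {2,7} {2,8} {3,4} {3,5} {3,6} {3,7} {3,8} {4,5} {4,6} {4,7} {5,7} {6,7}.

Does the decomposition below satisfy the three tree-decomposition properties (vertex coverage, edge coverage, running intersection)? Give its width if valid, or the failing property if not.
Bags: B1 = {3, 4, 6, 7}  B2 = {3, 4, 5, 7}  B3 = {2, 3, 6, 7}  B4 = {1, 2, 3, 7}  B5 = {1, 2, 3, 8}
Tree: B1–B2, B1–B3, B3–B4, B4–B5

Yes; width 3.

Every vertex of G appears in some bag (union = {1, 2, 3, 4, 5, 6, 7, 8}); every edge is covered by a bag; and for each vertex v the set of bags containing v is connected in the bag tree. The decomposition is therefore valid. The largest bag has 4 vertices, so the width is 3.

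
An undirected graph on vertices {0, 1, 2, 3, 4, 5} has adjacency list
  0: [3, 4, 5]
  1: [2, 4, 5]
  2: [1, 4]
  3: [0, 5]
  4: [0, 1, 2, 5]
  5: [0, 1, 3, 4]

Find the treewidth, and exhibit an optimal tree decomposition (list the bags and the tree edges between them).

Each bag holds 3 vertices, so the decomposition has width 2, which upper-bounds the treewidth. For the lower bound, the 3 vertices {0, 3, 5} are pairwise adjacent, and any tree decomposition puts a clique entirely inside one bag — forcing width ≥ 2. Combining the bounds, tw(G) = 2.

Treewidth 2.
Bags: B1 = {0, 3, 5}  B2 = {0, 4, 5}  B3 = {1, 4, 5}  B4 = {1, 2, 4}
Tree: B1–B2, B2–B3, B3–B4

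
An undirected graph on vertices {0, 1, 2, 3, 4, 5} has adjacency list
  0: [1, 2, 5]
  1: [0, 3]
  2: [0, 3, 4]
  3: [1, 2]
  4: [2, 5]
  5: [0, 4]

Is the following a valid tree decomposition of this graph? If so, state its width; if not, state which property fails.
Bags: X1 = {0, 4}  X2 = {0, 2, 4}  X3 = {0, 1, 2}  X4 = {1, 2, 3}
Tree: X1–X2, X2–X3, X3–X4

No — vertex 5 appears in no bag.

A tree decomposition must satisfy three properties: every vertex lies in some bag; for every edge, both endpoints lie together in some bag; and for every vertex, the bags containing it form a connected subtree. Here vertex 5 appears in no bag, so the decomposition is invalid.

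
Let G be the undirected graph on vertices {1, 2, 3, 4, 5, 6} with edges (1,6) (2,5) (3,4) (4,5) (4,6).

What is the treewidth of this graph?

1

A width-1 tree decomposition is:
Bags: B1 = {4, 5}  B2 = {4, 6}  B3 = {1, 6}  B4 = {3, 4}  B5 = {2, 5}
Tree: B1–B2, B2–B3, B2–B4, B1–B5
Every bag has size at most 2, so the width is 2 − 1 = 1 and tw(G) ≤ 1. Since G has at least one edge (e.g. 5–4), it is not an edgeless graph, so tw(G) ≥ 1. Combining the bounds, tw(G) = 1.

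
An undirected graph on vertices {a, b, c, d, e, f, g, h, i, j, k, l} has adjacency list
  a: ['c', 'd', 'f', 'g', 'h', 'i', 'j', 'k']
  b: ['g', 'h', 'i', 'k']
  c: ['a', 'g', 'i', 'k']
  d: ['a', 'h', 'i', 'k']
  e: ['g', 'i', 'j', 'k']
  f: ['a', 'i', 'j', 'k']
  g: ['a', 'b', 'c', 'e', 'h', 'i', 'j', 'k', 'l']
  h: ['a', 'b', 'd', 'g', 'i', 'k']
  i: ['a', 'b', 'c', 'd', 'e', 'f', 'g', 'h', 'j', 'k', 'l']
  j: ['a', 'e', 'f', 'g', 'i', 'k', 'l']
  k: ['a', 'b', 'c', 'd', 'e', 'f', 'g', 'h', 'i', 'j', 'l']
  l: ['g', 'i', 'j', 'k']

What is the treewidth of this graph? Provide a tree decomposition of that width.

The largest bag has 5 vertices, giving width 4; this decomposition certifies tw(G) ≤ 4. For the lower bound, the 5 vertices {a, d, h, i, k} are pairwise adjacent, and any tree decomposition puts a clique entirely inside one bag — forcing width ≥ 4. Hence tw(G) = 4 exactly.

Treewidth 4.
Bags: B1 = {a, g, h, i, k}  B2 = {a, d, h, i, k}  B3 = {a, c, g, i, k}  B4 = {a, g, i, j, k}  B5 = {b, g, h, i, k}  B6 = {g, i, j, k, l}  B7 = {e, g, i, j, k}  B8 = {a, f, i, j, k}
Tree: B1–B2, B1–B3, B3–B4, B1–B5, B4–B6, B4–B7, B4–B8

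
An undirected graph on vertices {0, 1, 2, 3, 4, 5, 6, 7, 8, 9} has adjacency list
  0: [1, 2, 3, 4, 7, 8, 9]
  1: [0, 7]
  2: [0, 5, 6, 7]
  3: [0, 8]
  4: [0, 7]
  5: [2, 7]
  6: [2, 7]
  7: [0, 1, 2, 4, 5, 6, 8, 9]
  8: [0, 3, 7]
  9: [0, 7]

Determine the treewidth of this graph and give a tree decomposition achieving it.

The largest bag has 3 vertices, giving width 2; this decomposition certifies tw(G) ≤ 2. For the lower bound, the 3 vertices {0, 3, 8} are pairwise adjacent, and any tree decomposition puts a clique entirely inside one bag — forcing width ≥ 2. The upper and lower bounds meet at 2, so that is the treewidth.

Treewidth 2.
One such decomposition:
Bags: B1 = {0, 2, 7}  B2 = {2, 5, 7}  B3 = {0, 7, 9}  B4 = {0, 4, 7}  B5 = {2, 6, 7}  B6 = {0, 1, 7}  B7 = {0, 7, 8}  B8 = {0, 3, 8}
Tree: B1–B2, B1–B3, B3–B4, B2–B5, B1–B6, B4–B7, B7–B8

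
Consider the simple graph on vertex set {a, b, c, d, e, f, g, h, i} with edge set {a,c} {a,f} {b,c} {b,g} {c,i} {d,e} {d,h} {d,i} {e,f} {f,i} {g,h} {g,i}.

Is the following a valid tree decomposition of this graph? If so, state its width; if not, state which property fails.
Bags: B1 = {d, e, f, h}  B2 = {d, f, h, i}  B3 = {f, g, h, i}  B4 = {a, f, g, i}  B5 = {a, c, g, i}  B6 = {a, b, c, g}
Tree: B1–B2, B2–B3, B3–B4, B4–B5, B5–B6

Yes; width 3.

Every vertex of G appears in some bag (union = {a, b, c, d, e, f, g, h, i}); every edge is covered by a bag; and for each vertex v the set of bags containing v is connected in the bag tree. The decomposition is therefore valid. The largest bag has 4 vertices, so the width is 3.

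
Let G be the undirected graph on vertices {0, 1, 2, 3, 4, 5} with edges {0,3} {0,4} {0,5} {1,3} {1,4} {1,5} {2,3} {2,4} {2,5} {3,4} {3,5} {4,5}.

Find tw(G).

3

A width-3 tree decomposition is:
Bags: B1 = {2, 3, 4, 5}  B2 = {0, 3, 4, 5}  B3 = {1, 3, 4, 5}
Tree: B1–B2, B1–B3
The largest bag has 4 vertices, giving width 3; this decomposition certifies tw(G) ≤ 3. On the other hand G contains the 4-clique {0, 3, 4, 5}. A clique must lie in a single bag of any decomposition, so no decomposition can have width below 3. Combining the bounds, tw(G) = 3.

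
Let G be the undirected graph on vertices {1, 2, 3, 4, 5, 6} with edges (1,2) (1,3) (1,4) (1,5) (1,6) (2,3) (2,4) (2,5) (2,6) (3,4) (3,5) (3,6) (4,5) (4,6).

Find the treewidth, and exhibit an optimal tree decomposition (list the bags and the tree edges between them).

Treewidth 4.
One optimal decomposition is:
Bags: B1 = {1, 2, 3, 4, 6}  B2 = {1, 2, 3, 4, 5}
Tree: B1–B2

Every bag has size at most 5, so the width is 5 − 1 = 4 and tw(G) ≤ 4. Conversely, {1, 2, 3, 4, 5} is a clique of size 5, and the vertices of any clique must share a bag in every tree decomposition; so some bag has ≥ 5 vertices and tw(G) ≥ 4. Hence tw(G) = 4 exactly.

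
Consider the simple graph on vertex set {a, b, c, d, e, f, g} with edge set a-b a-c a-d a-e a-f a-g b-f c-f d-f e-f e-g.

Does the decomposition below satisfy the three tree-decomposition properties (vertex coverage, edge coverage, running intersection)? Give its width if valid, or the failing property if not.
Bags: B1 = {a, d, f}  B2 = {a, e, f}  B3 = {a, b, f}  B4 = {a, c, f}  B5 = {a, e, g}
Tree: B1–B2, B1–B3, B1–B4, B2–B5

Yes; width 2.

Vertex coverage: the bags together contain {a, b, c, d, e, f, g}, the full vertex set. Edge coverage: each edge of G has both endpoints in at least one bag. Running intersection: for every vertex, the bags containing it form a connected subtree. All three properties hold, so this is a valid tree decomposition of width max|bag| − 1 = 2, and hence tw(G) ≤ 2.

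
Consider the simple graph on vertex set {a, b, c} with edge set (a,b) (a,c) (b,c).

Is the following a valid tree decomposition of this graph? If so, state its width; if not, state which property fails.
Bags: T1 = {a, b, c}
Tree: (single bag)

Every vertex of G appears in some bag (union = {a, b, c}); every edge is covered by a bag; and for each vertex v the set of bags containing v is connected in the bag tree. The decomposition is therefore valid. The largest bag has 3 vertices, so the width is 2.

Yes; width 2.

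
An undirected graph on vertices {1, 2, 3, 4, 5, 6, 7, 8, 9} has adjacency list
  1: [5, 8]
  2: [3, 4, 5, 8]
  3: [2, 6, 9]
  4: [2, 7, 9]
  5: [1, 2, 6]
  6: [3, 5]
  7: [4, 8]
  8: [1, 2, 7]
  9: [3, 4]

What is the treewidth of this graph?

A width-3 tree decomposition is:
Bags: B1 = {1, 5, 7, 8}  B2 = {2, 5, 7, 8}  B3 = {2, 4, 5, 7}  B4 = {2, 4, 5, 6}  B5 = {2, 3, 4, 6}  B6 = {3, 4, 6, 9}
Tree: B1–B2, B2–B3, B3–B4, B4–B5, B5–B6
The largest bag has 4 vertices, giving width 3; this decomposition certifies tw(G) ≤ 3. For the lower bound: the 4 vertex sets {1,7,8}, {5}, {2}, {3,4,6,9} are disjoint, each induces a connected subgraph, and every pair is joined by at least one edge of G. Contracting each set to a single vertex therefore yields K_{4} as a minor, and since treewidth is minor-monotone, tw(G) ≥ tw(K_{4}) = 3. Therefore the treewidth is 3.

3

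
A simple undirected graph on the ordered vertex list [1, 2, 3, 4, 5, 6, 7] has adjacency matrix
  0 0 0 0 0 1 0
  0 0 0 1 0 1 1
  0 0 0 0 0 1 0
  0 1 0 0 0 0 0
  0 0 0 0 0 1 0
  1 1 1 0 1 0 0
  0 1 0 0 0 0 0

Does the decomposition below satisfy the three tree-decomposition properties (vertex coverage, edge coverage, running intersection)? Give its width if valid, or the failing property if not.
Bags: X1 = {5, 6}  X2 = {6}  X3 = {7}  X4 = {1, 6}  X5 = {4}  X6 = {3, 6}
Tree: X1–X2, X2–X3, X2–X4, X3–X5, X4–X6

A tree decomposition must satisfy three properties: every vertex lies in some bag; for every edge, both endpoints lie together in some bag; and for every vertex, the bags containing it form a connected subtree. Here vertex 2 appears in no bag, so the decomposition is invalid.

No — vertex 2 appears in no bag.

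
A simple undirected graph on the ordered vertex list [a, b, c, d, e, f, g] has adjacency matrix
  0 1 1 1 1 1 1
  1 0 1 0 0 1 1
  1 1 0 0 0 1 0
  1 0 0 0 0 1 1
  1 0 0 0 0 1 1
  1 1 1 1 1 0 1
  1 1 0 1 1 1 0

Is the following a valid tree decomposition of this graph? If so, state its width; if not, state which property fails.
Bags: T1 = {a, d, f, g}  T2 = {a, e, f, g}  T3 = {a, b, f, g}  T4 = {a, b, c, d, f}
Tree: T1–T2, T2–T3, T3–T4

A tree decomposition must satisfy three properties: every vertex lies in some bag; for every edge, both endpoints lie together in some bag; and for every vertex, the bags containing it form a connected subtree. Here bags containing vertex d are not connected in the tree, so the decomposition is invalid.

No — bags containing vertex d are not connected in the tree.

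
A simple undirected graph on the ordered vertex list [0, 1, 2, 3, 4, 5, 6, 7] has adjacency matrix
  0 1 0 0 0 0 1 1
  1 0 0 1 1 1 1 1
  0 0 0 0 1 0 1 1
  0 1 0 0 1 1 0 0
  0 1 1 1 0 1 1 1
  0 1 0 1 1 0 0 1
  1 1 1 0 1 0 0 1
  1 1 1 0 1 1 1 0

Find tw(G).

3

A width-3 tree decomposition is:
Bags: B1 = {1, 4, 6, 7}  B2 = {2, 4, 6, 7}  B3 = {0, 1, 6, 7}  B4 = {1, 4, 5, 7}  B5 = {1, 3, 4, 5}
Tree: B1–B2, B1–B3, B1–B4, B4–B5
Every bag has size at most 4, so the width is 4 − 1 = 3 and tw(G) ≤ 3. Conversely, {0, 1, 6, 7} is a clique of size 4, and the vertices of any clique must share a bag in every tree decomposition; so some bag has ≥ 4 vertices and tw(G) ≥ 3. The upper and lower bounds meet at 3, so that is the treewidth.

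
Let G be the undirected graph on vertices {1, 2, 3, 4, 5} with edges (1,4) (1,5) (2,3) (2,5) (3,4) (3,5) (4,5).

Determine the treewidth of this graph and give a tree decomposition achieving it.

Each bag holds 3 vertices, so the decomposition has width 2, which upper-bounds the treewidth. On the other hand G contains the 3-clique {1, 4, 5}. A clique must lie in a single bag of any decomposition, so no decomposition can have width below 2. The upper and lower bounds meet at 2, so that is the treewidth.

Treewidth 2.
Bags: B1 = {2, 3, 5}  B2 = {3, 4, 5}  B3 = {1, 4, 5}
Tree: B1–B2, B2–B3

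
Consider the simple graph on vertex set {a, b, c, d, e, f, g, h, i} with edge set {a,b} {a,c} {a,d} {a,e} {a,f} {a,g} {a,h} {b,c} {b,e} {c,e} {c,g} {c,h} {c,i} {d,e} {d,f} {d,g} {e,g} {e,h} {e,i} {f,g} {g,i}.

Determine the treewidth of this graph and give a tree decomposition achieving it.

Every bag has size at most 4, so the width is 4 − 1 = 3 and tw(G) ≤ 3. On the other hand G contains the 4-clique {a, d, e, g}. A clique must lie in a single bag of any decomposition, so no decomposition can have width below 3. The upper and lower bounds meet at 3, so that is the treewidth.

Treewidth 3.
Bags: B1 = {a, d, e, g}  B2 = {a, c, e, g}  B3 = {c, e, g, i}  B4 = {a, d, f, g}  B5 = {a, b, c, e}  B6 = {a, c, e, h}
Tree: B1–B2, B2–B3, B1–B4, B2–B5, B5–B6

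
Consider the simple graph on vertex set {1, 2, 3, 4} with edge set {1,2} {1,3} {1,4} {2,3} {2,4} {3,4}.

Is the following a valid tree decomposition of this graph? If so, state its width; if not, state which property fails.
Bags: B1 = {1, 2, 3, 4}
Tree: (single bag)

Vertex coverage: the bags together contain {1, 2, 3, 4}, the full vertex set. Edge coverage: each edge of G has both endpoints in at least one bag. Running intersection: for every vertex, the bags containing it form a connected subtree. All three properties hold, so this is a valid tree decomposition of width max|bag| − 1 = 3, and hence tw(G) ≤ 3.

Yes; width 3.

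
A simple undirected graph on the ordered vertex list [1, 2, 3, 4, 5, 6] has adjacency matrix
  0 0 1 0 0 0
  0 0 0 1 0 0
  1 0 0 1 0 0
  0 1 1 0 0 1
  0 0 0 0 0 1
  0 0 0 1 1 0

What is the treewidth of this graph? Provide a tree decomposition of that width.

Treewidth 1.
One optimal decomposition is:
Bags: B1 = {3, 4}  B2 = {2, 4}  B3 = {1, 3}  B4 = {4, 6}  B5 = {5, 6}
Tree: B1–B2, B1–B3, B1–B4, B4–B5

Each bag holds 2 vertices, so the decomposition has width 1, which upper-bounds the treewidth. Any graph with an edge has treewidth ≥ 1, and G has the edge 4–3. Therefore the treewidth is 1.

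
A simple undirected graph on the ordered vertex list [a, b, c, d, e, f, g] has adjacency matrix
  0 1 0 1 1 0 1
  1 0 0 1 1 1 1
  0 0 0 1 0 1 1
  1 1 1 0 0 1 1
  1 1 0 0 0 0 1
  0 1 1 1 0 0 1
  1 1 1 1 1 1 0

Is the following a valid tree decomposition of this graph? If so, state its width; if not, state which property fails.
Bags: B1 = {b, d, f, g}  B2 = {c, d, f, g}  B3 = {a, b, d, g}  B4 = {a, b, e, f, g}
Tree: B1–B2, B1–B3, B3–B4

A tree decomposition must satisfy three properties: every vertex lies in some bag; for every edge, both endpoints lie together in some bag; and for every vertex, the bags containing it form a connected subtree. Here bags containing vertex f are not connected in the tree, so the decomposition is invalid.

No — bags containing vertex f are not connected in the tree.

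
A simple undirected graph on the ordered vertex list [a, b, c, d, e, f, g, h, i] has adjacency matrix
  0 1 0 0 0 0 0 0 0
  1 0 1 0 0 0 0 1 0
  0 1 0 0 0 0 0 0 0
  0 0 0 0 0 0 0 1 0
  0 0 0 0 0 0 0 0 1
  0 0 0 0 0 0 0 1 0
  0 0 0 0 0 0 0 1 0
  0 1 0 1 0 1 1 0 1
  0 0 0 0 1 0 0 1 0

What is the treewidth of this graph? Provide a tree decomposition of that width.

Each bag holds 2 vertices, so the decomposition has width 1, which upper-bounds the treewidth. Any graph with an edge has treewidth ≥ 1, and G has the edge h–d. Therefore the treewidth is 1.

Treewidth 1.
Bags: B1 = {d, h}  B2 = {h, i}  B3 = {b, h}  B4 = {f, h}  B5 = {b, c}  B6 = {e, i}  B7 = {a, b}  B8 = {g, h}
Tree: B1–B2, B2–B3, B2–B4, B3–B5, B2–B6, B5–B7, B2–B8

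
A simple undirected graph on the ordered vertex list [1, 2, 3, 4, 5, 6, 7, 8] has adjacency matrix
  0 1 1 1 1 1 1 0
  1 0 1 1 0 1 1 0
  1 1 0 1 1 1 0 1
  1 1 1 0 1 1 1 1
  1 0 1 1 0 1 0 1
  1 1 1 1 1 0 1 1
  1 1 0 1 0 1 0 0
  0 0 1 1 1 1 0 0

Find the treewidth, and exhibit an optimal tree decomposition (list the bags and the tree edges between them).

Treewidth 4.
One such decomposition:
Bags: B1 = {1, 2, 3, 4, 6}  B2 = {1, 3, 4, 5, 6}  B3 = {1, 2, 4, 6, 7}  B4 = {3, 4, 5, 6, 8}
Tree: B1–B2, B1–B3, B2–B4

The largest bag has 5 vertices, giving width 4; this decomposition certifies tw(G) ≤ 4. On the other hand G contains the 5-clique {3, 4, 5, 6, 8}. A clique must lie in a single bag of any decomposition, so no decomposition can have width below 4. Therefore the treewidth is 4.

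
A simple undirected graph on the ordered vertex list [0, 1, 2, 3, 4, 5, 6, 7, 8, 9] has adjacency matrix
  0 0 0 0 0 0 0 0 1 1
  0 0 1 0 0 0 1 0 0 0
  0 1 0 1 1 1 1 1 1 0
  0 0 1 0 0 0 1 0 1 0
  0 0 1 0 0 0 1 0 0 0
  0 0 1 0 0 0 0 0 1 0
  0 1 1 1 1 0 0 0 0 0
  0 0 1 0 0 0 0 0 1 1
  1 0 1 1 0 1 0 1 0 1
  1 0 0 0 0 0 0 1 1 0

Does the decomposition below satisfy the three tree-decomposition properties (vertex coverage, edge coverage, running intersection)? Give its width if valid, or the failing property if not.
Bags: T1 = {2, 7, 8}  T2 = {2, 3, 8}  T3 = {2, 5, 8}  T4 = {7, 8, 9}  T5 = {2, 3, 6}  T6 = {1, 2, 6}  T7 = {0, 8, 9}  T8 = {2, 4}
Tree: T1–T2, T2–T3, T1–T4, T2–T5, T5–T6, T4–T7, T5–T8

No — edge (6,4) lies in no bag.

A tree decomposition must satisfy three properties: every vertex lies in some bag; for every edge, both endpoints lie together in some bag; and for every vertex, the bags containing it form a connected subtree. Here edge (6,4) lies in no bag, so the decomposition is invalid.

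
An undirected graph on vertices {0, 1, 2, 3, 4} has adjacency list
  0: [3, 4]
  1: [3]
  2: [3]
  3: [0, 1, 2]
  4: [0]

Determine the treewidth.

A width-1 tree decomposition is:
Bags: B1 = {2, 3}  B2 = {0, 3}  B3 = {0, 4}  B4 = {1, 3}
Tree: B1–B2, B2–B3, B2–B4
Every bag has size at most 2, so the width is 2 − 1 = 1 and tw(G) ≤ 1. Since G has at least one edge (e.g. 3–2), it is not an edgeless graph, so tw(G) ≥ 1. Combining the bounds, tw(G) = 1.

1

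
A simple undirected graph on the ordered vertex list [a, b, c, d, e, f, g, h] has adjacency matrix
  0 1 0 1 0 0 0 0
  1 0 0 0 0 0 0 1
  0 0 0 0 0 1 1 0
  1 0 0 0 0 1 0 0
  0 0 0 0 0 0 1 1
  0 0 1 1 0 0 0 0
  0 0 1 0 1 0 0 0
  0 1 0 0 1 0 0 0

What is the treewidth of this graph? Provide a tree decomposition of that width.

Treewidth 2.
One optimal decomposition is:
Bags: B1 = {c, f, g}  B2 = {e, f, g}  B3 = {e, f, h}  B4 = {b, f, h}  B5 = {a, b, f}  B6 = {a, d, f}
Tree: B1–B2, B2–B3, B3–B4, B4–B5, B5–B6

Each bag holds 3 vertices, so the decomposition has width 2, which upper-bounds the treewidth. Since f–c–g–e–h–b–a–d–f is a cycle in G, G is not acyclic. Forests are exactly the graphs of treewidth ≤ 1, so tw(G) ≥ 2. Therefore the treewidth is 2.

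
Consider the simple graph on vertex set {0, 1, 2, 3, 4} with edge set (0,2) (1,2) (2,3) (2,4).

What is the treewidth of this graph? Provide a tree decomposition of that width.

Every bag has size at most 2, so the width is 2 − 1 = 1 and tw(G) ≤ 1. Since G has at least one edge (e.g. 3–2), it is not an edgeless graph, so tw(G) ≥ 1. Therefore the treewidth is 1.

Treewidth 1.
One optimal decomposition is:
Bags: B1 = {2, 3}  B2 = {1, 2}  B3 = {0, 2}  B4 = {2, 4}
Tree: B1–B2, B2–B3, B1–B4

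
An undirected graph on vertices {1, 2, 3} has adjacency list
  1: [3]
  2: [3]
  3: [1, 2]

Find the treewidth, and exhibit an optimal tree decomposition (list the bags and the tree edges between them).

The largest bag has 2 vertices, giving width 1; this decomposition certifies tw(G) ≤ 1. Since G has at least one edge (e.g. 3–2), it is not an edgeless graph, so tw(G) ≥ 1. Combining the bounds, tw(G) = 1.

Treewidth 1.
One optimal decomposition is:
Bags: B1 = {2, 3}  B2 = {1, 3}
Tree: B1–B2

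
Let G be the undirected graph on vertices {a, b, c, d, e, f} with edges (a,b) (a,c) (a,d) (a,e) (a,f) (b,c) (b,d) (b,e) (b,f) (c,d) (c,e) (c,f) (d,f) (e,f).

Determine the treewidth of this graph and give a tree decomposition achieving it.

Each bag holds 5 vertices, so the decomposition has width 4, which upper-bounds the treewidth. On the other hand G contains the 5-clique {a, b, c, d, f}. A clique must lie in a single bag of any decomposition, so no decomposition can have width below 4. Hence tw(G) = 4 exactly.

Treewidth 4.
One optimal decomposition is:
Bags: B1 = {a, b, c, e, f}  B2 = {a, b, c, d, f}
Tree: B1–B2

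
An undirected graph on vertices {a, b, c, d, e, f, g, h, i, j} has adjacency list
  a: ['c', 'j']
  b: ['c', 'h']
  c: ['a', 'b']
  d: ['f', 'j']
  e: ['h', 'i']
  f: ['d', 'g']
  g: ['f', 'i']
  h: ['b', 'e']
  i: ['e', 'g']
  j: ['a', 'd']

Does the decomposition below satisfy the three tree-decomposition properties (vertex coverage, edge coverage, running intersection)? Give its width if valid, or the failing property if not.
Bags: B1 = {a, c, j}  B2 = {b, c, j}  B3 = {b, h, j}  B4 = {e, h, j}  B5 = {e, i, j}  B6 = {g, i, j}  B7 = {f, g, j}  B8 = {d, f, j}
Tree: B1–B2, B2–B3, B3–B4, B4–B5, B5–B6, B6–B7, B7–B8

Yes; width 2.

Vertex coverage: the bags together contain {a, b, c, d, e, f, g, h, i, j}, the full vertex set. Edge coverage: each edge of G has both endpoints in at least one bag. Running intersection: for every vertex, the bags containing it form a connected subtree. All three properties hold, so this is a valid tree decomposition of width max|bag| − 1 = 2, and hence tw(G) ≤ 2.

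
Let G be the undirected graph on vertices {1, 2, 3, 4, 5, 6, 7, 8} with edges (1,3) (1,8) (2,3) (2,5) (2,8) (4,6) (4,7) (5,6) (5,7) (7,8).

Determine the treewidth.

2

A width-2 tree decomposition is:
Bags: B1 = {4, 6, 7}  B2 = {5, 6, 7}  B3 = {5, 7, 8}  B4 = {2, 5, 8}  B5 = {1, 2, 8}  B6 = {1, 2, 3}
Tree: B1–B2, B2–B3, B3–B4, B4–B5, B5–B6
The largest bag has 3 vertices, giving width 2; this decomposition certifies tw(G) ≤ 2. The edges 4–6–5–7–4 form a cycle, so G is not a tree and its treewidth is at least 2. Therefore the treewidth is 2.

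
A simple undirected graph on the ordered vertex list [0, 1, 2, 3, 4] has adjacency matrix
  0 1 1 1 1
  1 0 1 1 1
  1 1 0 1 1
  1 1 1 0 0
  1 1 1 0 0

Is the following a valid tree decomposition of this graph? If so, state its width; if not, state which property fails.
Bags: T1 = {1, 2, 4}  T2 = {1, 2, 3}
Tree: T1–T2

A tree decomposition must satisfy three properties: every vertex lies in some bag; for every edge, both endpoints lie together in some bag; and for every vertex, the bags containing it form a connected subtree. Here vertex 0 appears in no bag, so the decomposition is invalid.

No — vertex 0 appears in no bag.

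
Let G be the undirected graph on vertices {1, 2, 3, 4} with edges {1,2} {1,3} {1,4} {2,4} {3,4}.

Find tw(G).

A width-2 tree decomposition is:
Bags: B1 = {1, 3, 4}  B2 = {1, 2, 4}
Tree: B1–B2
The largest bag has 3 vertices, giving width 2; this decomposition certifies tw(G) ≤ 2. Conversely, {1, 2, 4} is a clique of size 3, and the vertices of any clique must share a bag in every tree decomposition; so some bag has ≥ 3 vertices and tw(G) ≥ 2. Therefore the treewidth is 2.

2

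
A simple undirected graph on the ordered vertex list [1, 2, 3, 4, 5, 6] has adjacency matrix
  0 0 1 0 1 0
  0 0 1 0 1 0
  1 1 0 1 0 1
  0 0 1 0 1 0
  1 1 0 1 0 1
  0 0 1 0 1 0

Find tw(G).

A width-2 tree decomposition is:
Bags: B1 = {1, 3, 5}  B2 = {3, 4, 5}  B3 = {3, 5, 6}  B4 = {2, 3, 5}
Tree: B1–B2, B2–B3, B3–B4
Each bag holds 3 vertices, so the decomposition has width 2, which upper-bounds the treewidth. For the lower bound, G contains the cycle 1–5–4–3–1, so G is not a forest; only forests have treewidth ≤ 1, hence tw(G) ≥ 2. Therefore the treewidth is 2.

2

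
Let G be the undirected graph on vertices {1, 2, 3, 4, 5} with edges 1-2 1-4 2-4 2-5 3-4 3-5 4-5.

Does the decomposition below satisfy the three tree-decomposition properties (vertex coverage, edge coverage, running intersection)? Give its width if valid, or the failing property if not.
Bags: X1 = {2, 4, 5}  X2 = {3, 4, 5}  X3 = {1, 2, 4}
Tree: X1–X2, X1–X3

Yes; width 2.

Vertex coverage: the bags together contain {1, 2, 3, 4, 5}, the full vertex set. Edge coverage: each edge of G has both endpoints in at least one bag. Running intersection: for every vertex, the bags containing it form a connected subtree. All three properties hold, so this is a valid tree decomposition of width max|bag| − 1 = 2, and hence tw(G) ≤ 2.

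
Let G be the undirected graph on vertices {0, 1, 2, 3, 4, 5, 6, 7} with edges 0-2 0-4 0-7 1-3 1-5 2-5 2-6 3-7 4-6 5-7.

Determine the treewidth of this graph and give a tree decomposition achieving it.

Each bag holds 3 vertices, so the decomposition has width 2, which upper-bounds the treewidth. The edges 4–6–2–0–4 form a cycle, so G is not a tree and its treewidth is at least 2. Combining the bounds, tw(G) = 2.

Treewidth 2.
Bags: B1 = {0, 4, 6}  B2 = {0, 2, 6}  B3 = {0, 2, 7}  B4 = {2, 5, 7}  B5 = {3, 5, 7}  B6 = {1, 3, 5}
Tree: B1–B2, B2–B3, B3–B4, B4–B5, B5–B6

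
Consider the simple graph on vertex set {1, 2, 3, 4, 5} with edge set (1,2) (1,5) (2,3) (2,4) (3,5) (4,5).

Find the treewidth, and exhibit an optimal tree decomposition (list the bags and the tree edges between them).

Treewidth 2.
Bags: B1 = {2, 3, 5}  B2 = {1, 2, 5}  B3 = {2, 4, 5}
Tree: B1–B2, B2–B3

The largest bag has 3 vertices, giving width 2; this decomposition certifies tw(G) ≤ 2. For the lower bound, G contains the cycle 3–5–1–2–3, so G is not a forest; only forests have treewidth ≤ 1, hence tw(G) ≥ 2. Combining the bounds, tw(G) = 2.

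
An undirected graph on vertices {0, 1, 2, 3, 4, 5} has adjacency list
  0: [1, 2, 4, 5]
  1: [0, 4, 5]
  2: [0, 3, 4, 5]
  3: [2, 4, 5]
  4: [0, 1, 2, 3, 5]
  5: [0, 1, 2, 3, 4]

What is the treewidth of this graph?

A width-3 tree decomposition is:
Bags: B1 = {0, 2, 4, 5}  B2 = {0, 1, 4, 5}  B3 = {2, 3, 4, 5}
Tree: B1–B2, B1–B3
Every bag has size at most 4, so the width is 4 − 1 = 3 and tw(G) ≤ 3. Conversely, {0, 1, 4, 5} is a clique of size 4, and the vertices of any clique must share a bag in every tree decomposition; so some bag has ≥ 4 vertices and tw(G) ≥ 3. Therefore the treewidth is 3.

3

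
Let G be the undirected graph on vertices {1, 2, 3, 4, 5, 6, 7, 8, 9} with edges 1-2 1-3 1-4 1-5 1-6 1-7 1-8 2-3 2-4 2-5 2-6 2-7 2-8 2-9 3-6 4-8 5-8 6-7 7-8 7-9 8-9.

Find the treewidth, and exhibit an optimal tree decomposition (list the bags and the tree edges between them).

Treewidth 3.
Bags: B1 = {2, 7, 8, 9}  B2 = {1, 2, 7, 8}  B3 = {1, 2, 6, 7}  B4 = {1, 2, 3, 6}  B5 = {1, 2, 4, 8}  B6 = {1, 2, 5, 8}
Tree: B1–B2, B2–B3, B3–B4, B2–B5, B2–B6

Every bag has size at most 4, so the width is 4 − 1 = 3 and tw(G) ≤ 3. On the other hand G contains the 4-clique {1, 2, 4, 8}. A clique must lie in a single bag of any decomposition, so no decomposition can have width below 3. Combining the bounds, tw(G) = 3.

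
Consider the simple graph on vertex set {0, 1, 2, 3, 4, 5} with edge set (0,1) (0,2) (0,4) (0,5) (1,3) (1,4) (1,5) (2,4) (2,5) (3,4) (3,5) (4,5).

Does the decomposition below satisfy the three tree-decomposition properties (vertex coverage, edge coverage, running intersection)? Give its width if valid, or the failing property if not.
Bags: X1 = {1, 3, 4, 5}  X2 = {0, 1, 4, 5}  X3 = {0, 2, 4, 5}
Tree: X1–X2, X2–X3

Checking the three conditions: (i) the bags cover all of {0, 1, 2, 3, 4, 5}; (ii) for each edge, some bag contains both endpoints; (iii) the bags containing any fixed vertex form a subtree. All hold, so the decomposition is valid with width 4 − 1 = 3.

Yes; width 3.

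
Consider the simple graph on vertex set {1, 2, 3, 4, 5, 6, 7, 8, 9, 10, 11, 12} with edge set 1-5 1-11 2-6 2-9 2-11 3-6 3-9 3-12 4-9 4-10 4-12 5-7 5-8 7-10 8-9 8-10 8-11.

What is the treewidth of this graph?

3

A width-3 tree decomposition is:
Bags: B1 = {3, 4, 6, 12}  B2 = {3, 4, 6, 9}  B3 = {2, 4, 6, 9}  B4 = {2, 4, 9, 10}  B5 = {2, 8, 9, 10}  B6 = {2, 8, 10, 11}  B7 = {7, 8, 10, 11}  B8 = {5, 7, 8, 11}  B9 = {1, 5, 7, 11}
Tree: B1–B2, B2–B3, B3–B4, B4–B5, B5–B6, B6–B7, B7–B8, B8–B9
The largest bag has 4 vertices, giving width 3; this decomposition certifies tw(G) ≤ 3. For the lower bound: the 4 vertex sets {3,6,12}, {4}, {9}, {2,8,10,11} are disjoint, each induces a connected subgraph, and every pair is joined by at least one edge of G. Contracting each set to a single vertex therefore yields K_{4} as a minor, and since treewidth is minor-monotone, tw(G) ≥ tw(K_{4}) = 3. Combining the bounds, tw(G) = 3.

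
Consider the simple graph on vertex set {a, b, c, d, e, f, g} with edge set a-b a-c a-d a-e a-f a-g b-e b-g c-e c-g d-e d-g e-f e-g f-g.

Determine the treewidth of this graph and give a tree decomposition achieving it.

The largest bag has 4 vertices, giving width 3; this decomposition certifies tw(G) ≤ 3. Conversely, {a, d, e, g} is a clique of size 4, and the vertices of any clique must share a bag in every tree decomposition; so some bag has ≥ 4 vertices and tw(G) ≥ 3. The upper and lower bounds meet at 3, so that is the treewidth.

Treewidth 3.
One optimal decomposition is:
Bags: B1 = {a, b, e, g}  B2 = {a, d, e, g}  B3 = {a, e, f, g}  B4 = {a, c, e, g}
Tree: B1–B2, B1–B3, B3–B4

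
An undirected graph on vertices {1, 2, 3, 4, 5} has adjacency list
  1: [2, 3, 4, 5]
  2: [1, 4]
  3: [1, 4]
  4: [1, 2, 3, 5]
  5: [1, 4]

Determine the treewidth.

A width-2 tree decomposition is:
Bags: B1 = {1, 2, 4}  B2 = {1, 4, 5}  B3 = {1, 3, 4}
Tree: B1–B2, B2–B3
Each bag holds 3 vertices, so the decomposition has width 2, which upper-bounds the treewidth. Conversely, {1, 2, 4} is a clique of size 3, and the vertices of any clique must share a bag in every tree decomposition; so some bag has ≥ 3 vertices and tw(G) ≥ 2. Therefore the treewidth is 2.

2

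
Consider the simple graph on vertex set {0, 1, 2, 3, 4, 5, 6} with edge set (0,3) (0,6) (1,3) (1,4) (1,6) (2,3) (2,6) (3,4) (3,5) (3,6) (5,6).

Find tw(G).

2

A width-2 tree decomposition is:
Bags: B1 = {2, 3, 6}  B2 = {1, 3, 6}  B3 = {0, 3, 6}  B4 = {3, 5, 6}  B5 = {1, 3, 4}
Tree: B1–B2, B2–B3, B1–B4, B2–B5
Every bag has size at most 3, so the width is 3 − 1 = 2 and tw(G) ≤ 2. For the lower bound, the 3 vertices {1, 3, 4} are pairwise adjacent, and any tree decomposition puts a clique entirely inside one bag — forcing width ≥ 2. Combining the bounds, tw(G) = 2.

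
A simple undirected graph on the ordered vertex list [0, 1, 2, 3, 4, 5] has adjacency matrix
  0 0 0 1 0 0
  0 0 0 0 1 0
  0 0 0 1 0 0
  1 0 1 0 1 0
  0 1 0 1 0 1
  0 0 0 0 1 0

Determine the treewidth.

A width-1 tree decomposition is:
Bags: B1 = {1, 4}  B2 = {3, 4}  B3 = {4, 5}  B4 = {0, 3}  B5 = {2, 3}
Tree: B1–B2, B2–B3, B2–B4, B4–B5
The largest bag has 2 vertices, giving width 1; this decomposition certifies tw(G) ≤ 1. Any graph with an edge has treewidth ≥ 1, and G has the edge 1–4. The upper and lower bounds meet at 1, so that is the treewidth.

1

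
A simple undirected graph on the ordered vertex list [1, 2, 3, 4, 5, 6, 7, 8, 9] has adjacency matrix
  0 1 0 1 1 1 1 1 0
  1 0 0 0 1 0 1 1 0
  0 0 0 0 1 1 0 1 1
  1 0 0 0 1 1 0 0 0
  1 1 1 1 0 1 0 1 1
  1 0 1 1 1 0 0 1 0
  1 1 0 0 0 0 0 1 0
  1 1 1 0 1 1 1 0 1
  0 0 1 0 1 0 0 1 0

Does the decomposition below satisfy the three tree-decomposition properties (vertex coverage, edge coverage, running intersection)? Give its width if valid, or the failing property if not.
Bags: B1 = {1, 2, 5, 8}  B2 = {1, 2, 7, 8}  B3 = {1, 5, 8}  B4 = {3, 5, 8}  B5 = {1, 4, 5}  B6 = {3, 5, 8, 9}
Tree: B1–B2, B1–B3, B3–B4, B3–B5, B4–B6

No — vertex 6 appears in no bag.

A tree decomposition must satisfy three properties: every vertex lies in some bag; for every edge, both endpoints lie together in some bag; and for every vertex, the bags containing it form a connected subtree. Here vertex 6 appears in no bag, so the decomposition is invalid.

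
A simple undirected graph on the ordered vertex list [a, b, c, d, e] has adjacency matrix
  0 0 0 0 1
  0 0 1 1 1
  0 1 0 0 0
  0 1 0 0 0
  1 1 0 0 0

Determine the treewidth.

1

A width-1 tree decomposition is:
Bags: B1 = {b, c}  B2 = {b, d}  B3 = {b, e}  B4 = {a, e}
Tree: B1–B2, B1–B3, B3–B4
Every bag has size at most 2, so the width is 2 − 1 = 1 and tw(G) ≤ 1. Since G has at least one edge (e.g. b–c), it is not an edgeless graph, so tw(G) ≥ 1. Therefore the treewidth is 1.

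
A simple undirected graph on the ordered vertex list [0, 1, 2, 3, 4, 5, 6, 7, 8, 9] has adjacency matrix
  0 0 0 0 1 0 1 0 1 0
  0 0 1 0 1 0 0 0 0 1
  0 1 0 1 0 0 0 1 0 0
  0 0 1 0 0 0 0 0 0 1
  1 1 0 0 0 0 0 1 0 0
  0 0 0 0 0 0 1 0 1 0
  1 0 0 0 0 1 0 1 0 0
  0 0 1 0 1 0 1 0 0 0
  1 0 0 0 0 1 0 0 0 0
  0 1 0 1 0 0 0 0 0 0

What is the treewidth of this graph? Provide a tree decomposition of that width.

Treewidth 2.
Bags: B1 = {1, 3, 9}  B2 = {1, 2, 3}  B3 = {1, 2, 4}  B4 = {2, 4, 7}  B5 = {0, 4, 7}  B6 = {0, 6, 7}  B7 = {0, 6, 8}  B8 = {5, 6, 8}
Tree: B1–B2, B2–B3, B3–B4, B4–B5, B5–B6, B6–B7, B7–B8

Every bag has size at most 3, so the width is 3 − 1 = 2 and tw(G) ≤ 2. Since 9–3–2–1–9 is a cycle in G, G is not acyclic. Forests are exactly the graphs of treewidth ≤ 1, so tw(G) ≥ 2. Combining the bounds, tw(G) = 2.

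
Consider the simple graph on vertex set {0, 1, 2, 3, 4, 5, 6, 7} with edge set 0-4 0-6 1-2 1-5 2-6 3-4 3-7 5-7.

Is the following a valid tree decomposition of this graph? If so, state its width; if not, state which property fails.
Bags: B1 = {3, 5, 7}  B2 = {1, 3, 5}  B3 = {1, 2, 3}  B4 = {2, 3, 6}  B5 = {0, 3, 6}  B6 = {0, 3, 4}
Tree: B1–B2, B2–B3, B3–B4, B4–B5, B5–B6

Vertex coverage: the bags together contain {0, 1, 2, 3, 4, 5, 6, 7}, the full vertex set. Edge coverage: each edge of G has both endpoints in at least one bag. Running intersection: for every vertex, the bags containing it form a connected subtree. All three properties hold, so this is a valid tree decomposition of width max|bag| − 1 = 2, and hence tw(G) ≤ 2.

Yes; width 2.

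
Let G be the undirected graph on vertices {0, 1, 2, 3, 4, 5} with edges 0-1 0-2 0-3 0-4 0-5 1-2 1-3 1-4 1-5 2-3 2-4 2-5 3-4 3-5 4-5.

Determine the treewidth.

5

A width-5 tree decomposition is:
Bags: B1 = {0, 1, 2, 3, 4, 5}
Tree: (single bag)
With just one bag of size 6, the width is 6 − 1 = 5, so tw(G) ≤ 5. Conversely, {0, 1, 2, 3, 4, 5} is a clique of size 6, and the vertices of any clique must share a bag in every tree decomposition; so some bag has ≥ 6 vertices and tw(G) ≥ 5. The upper and lower bounds meet at 5, so that is the treewidth.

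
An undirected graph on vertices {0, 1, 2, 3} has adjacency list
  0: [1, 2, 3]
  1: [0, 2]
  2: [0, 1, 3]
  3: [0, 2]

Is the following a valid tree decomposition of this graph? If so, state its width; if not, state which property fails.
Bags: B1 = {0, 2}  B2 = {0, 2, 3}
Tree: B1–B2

A tree decomposition must satisfy three properties: every vertex lies in some bag; for every edge, both endpoints lie together in some bag; and for every vertex, the bags containing it form a connected subtree. Here vertex 1 appears in no bag, so the decomposition is invalid.

No — vertex 1 appears in no bag.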